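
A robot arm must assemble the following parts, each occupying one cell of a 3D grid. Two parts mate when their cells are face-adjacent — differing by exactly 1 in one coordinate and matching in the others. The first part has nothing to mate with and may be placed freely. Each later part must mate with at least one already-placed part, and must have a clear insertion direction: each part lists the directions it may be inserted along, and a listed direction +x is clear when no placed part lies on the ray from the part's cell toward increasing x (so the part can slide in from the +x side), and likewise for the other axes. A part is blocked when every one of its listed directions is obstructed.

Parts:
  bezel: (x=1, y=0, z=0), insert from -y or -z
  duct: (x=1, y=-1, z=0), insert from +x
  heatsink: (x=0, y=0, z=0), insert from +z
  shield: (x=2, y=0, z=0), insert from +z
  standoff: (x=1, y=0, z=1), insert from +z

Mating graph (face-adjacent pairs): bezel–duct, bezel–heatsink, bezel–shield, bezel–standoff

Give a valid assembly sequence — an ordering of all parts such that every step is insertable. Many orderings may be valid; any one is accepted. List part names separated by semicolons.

bezel; shield; duct; heatsink; standoff

1. bezel@(1, 0, 0) [-y clear] — {bezel}
2. shield@(2, 0, 0) [+z clear] — {bezel, shield}
3. duct@(1, -1, 0) [+x clear] — {bezel, duct, shield}
4. heatsink@(0, 0, 0) [+z clear] — {bezel, duct, heatsink, shield}
5. standoff@(1, 0, 1) [+z clear] — {bezel, duct, heatsink, shield, standoff}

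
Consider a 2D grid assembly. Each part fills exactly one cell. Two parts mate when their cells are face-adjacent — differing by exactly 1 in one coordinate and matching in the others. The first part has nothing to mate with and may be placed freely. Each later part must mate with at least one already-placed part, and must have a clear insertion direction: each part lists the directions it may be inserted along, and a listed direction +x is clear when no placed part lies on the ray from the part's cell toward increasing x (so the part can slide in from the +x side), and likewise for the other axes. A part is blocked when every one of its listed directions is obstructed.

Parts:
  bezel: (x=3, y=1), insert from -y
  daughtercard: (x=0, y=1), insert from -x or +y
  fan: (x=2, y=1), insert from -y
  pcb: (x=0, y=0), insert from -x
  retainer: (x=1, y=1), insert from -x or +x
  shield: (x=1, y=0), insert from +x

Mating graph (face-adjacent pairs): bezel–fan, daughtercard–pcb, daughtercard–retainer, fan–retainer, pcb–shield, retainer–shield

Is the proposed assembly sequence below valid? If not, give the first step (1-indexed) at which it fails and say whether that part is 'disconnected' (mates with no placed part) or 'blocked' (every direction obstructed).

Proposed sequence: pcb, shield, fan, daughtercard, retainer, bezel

Invalid at step 3 (disconnected)

1. pcb@(0, 0) [-x clear] — {pcb}
2. shield@(1, 0) [+x clear] — {pcb, shield}
3. fan@(2, 1) — no placed neighbour ⇒ disconnected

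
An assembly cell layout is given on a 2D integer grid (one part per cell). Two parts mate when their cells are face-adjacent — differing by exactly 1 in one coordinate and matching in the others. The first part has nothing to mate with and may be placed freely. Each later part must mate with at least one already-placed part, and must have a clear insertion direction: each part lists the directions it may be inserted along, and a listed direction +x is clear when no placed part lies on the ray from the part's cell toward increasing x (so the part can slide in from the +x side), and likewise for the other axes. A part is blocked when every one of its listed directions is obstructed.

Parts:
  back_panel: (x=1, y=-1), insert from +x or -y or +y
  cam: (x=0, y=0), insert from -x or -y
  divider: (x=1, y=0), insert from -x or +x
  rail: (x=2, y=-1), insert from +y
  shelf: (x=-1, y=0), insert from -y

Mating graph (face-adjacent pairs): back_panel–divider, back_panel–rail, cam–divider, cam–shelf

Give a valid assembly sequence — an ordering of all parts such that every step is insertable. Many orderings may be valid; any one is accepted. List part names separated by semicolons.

1. back_panel@(1, -1) [+x clear] — {back_panel}
2. rail@(2, -1) [+y clear] — {back_panel, rail}
3. divider@(1, 0) [-x clear] — {back_panel, divider, rail}
4. cam@(0, 0) [-x clear] — {back_panel, cam, divider, rail}
5. shelf@(-1, 0) [-y clear] — {back_panel, cam, divider, rail, shelf}

back_panel; rail; divider; cam; shelf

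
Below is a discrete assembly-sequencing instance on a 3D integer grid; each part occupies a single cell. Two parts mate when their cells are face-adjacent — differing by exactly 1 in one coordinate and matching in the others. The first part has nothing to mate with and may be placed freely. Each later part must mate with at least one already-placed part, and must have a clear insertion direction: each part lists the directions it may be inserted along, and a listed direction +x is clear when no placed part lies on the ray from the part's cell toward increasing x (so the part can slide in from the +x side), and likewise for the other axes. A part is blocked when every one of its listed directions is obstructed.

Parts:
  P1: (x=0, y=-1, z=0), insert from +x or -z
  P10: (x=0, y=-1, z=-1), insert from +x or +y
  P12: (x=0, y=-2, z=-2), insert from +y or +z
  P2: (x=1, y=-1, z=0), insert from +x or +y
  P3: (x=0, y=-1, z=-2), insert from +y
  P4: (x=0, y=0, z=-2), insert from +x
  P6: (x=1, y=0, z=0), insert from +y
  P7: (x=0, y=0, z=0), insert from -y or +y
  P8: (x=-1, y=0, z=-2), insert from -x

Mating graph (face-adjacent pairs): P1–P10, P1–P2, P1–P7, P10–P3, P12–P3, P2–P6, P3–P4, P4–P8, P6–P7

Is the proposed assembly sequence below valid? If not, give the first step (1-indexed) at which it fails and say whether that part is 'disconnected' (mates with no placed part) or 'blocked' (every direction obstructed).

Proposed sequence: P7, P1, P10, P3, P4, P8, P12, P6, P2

1. P7@(0, 0, 0) [-y clear] — {P7}
2. P1@(0, -1, 0) [+x clear] — {P1, P7}
3. P10@(0, -1, -1) [+x clear] — {P1, P10, P7}
4. P3@(0, -1, -2) [+y clear] — {P1, P10, P3, P7}
5. P4@(0, 0, -2) [+x clear] — {P1, P10, P3, P4, P7}
6. P8@(-1, 0, -2) [-x clear] — {P1, P10, P3, P4, P7, P8}
7. P12@(0, -2, -2) [+z clear] — {P1, P10, P12, P3, P4, P7, P8}
8. P6@(1, 0, 0) [+y clear] — {P1, P10, P12, P3, P4, P6, P7, P8}
9. P2@(1, -1, 0) [+x clear] — {P1, P10, P12, P2, P3, P4, P6, P7, P8}

Valid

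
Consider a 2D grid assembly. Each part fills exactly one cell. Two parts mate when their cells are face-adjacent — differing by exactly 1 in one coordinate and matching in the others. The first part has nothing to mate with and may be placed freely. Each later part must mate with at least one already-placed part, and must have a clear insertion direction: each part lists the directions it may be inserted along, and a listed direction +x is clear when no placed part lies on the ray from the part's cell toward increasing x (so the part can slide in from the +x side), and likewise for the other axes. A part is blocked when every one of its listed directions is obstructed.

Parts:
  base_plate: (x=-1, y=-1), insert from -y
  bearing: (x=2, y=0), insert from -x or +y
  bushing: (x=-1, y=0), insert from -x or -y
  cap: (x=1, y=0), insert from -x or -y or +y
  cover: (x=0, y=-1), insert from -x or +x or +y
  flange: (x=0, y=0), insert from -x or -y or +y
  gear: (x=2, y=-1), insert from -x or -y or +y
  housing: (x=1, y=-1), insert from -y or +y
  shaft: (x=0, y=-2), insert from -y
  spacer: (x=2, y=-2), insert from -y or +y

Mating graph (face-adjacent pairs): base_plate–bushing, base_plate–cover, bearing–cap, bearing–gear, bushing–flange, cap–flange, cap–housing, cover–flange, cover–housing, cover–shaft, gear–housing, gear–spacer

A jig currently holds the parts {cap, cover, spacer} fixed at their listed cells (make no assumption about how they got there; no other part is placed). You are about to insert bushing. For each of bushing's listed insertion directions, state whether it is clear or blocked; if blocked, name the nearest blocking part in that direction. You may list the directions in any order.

-x: clear; -y: clear

-x: ray from bushing(-1, 0) has no placed part ⇒ clear
-y: ray from bushing(-1, 0) has no placed part ⇒ clear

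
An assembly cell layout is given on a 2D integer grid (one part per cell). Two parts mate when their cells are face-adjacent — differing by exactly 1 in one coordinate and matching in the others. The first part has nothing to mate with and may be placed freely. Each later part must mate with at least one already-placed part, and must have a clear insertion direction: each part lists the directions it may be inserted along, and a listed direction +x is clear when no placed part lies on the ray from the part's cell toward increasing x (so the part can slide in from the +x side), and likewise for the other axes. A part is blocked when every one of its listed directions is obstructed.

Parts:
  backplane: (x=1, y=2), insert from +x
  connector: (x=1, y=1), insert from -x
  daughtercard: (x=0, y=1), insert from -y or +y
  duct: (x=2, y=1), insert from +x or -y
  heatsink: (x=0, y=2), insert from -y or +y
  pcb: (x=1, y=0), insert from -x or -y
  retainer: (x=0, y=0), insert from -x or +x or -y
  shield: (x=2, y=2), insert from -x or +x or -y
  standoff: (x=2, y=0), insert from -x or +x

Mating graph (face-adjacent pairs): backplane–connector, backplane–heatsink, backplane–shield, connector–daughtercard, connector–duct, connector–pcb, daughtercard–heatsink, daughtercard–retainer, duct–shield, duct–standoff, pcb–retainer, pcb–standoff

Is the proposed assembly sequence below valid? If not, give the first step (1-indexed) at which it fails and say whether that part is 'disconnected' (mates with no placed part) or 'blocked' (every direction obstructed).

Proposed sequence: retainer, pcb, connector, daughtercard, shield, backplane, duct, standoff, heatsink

1. retainer@(0, 0) [-x clear] — {retainer}
2. pcb@(1, 0) [-y clear] — {pcb, retainer}
3. connector@(1, 1) [-x clear] — {connector, pcb, retainer}
4. daughtercard@(0, 1) [+y clear] — {connector, daughtercard, pcb, retainer}
5. shield@(2, 2) — no placed neighbour ⇒ disconnected

Invalid at step 5 (disconnected)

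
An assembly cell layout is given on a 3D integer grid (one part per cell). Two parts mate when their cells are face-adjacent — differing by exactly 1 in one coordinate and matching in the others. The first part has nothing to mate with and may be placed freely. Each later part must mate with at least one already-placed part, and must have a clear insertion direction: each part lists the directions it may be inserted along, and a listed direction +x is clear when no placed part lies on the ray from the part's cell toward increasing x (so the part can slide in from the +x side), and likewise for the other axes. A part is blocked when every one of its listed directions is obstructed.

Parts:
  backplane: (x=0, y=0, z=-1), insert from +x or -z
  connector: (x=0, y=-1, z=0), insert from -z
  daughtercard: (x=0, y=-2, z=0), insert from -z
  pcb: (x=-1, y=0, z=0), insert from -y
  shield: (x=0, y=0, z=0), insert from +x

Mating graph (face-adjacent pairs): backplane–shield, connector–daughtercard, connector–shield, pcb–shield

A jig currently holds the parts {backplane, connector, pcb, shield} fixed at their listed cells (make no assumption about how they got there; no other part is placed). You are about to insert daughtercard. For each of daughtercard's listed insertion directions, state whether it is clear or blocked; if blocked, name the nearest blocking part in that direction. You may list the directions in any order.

-z: ray from daughtercard(0, -2, 0) has no placed part ⇒ clear

-z: clear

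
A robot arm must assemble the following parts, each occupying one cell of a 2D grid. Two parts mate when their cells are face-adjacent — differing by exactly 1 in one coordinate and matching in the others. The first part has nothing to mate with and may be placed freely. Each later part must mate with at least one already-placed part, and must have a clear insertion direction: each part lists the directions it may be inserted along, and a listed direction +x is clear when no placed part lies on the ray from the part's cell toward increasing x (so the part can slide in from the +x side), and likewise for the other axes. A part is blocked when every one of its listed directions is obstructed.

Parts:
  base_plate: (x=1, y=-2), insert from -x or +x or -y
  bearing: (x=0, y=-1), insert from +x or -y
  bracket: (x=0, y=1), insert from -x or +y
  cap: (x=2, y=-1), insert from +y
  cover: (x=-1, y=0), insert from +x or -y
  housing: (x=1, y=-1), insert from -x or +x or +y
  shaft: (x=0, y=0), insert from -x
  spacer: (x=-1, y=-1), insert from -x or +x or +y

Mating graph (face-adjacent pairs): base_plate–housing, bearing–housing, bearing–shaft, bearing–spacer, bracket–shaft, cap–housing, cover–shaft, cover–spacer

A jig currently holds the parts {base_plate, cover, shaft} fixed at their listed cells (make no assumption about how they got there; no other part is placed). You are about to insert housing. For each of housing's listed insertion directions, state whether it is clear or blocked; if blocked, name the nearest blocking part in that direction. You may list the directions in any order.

-x: ray from housing(1, -1) has no placed part ⇒ clear
+x: ray from housing(1, -1) has no placed part ⇒ clear
+y: ray from housing(1, -1) has no placed part ⇒ clear

+x: clear; +y: clear; -x: clear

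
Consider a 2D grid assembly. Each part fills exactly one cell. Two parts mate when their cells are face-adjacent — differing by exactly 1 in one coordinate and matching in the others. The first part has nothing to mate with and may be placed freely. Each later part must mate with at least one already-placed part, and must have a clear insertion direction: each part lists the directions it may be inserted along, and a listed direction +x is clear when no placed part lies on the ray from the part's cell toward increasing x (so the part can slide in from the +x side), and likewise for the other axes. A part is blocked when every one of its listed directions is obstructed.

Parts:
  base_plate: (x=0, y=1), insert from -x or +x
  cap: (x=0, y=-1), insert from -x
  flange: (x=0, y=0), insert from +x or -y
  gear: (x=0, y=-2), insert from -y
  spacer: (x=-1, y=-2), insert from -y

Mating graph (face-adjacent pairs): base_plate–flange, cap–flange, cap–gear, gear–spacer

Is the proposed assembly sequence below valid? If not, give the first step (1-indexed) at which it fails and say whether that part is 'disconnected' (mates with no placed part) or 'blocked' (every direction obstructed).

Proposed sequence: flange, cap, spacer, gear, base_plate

Invalid at step 3 (disconnected)

1. flange@(0, 0) [+x clear] — {flange}
2. cap@(0, -1) [-x clear] — {cap, flange}
3. spacer@(-1, -2) — no placed neighbour ⇒ disconnected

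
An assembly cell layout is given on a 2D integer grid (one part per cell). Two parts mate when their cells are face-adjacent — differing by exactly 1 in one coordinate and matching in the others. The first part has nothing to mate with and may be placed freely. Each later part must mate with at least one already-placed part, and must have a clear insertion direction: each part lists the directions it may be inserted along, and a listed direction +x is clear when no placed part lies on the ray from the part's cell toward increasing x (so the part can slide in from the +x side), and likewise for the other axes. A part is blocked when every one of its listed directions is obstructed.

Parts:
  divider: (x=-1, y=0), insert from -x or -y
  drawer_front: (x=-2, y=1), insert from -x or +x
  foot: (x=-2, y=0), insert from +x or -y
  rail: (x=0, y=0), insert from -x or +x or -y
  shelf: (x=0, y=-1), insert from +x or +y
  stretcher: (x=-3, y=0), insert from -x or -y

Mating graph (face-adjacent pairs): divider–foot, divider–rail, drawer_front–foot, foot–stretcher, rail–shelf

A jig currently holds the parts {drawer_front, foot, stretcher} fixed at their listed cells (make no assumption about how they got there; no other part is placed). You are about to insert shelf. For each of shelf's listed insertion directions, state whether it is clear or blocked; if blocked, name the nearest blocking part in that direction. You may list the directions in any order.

+x: clear; +y: clear

+x: ray from shelf(0, -1) has no placed part ⇒ clear
+y: ray from shelf(0, -1) has no placed part ⇒ clear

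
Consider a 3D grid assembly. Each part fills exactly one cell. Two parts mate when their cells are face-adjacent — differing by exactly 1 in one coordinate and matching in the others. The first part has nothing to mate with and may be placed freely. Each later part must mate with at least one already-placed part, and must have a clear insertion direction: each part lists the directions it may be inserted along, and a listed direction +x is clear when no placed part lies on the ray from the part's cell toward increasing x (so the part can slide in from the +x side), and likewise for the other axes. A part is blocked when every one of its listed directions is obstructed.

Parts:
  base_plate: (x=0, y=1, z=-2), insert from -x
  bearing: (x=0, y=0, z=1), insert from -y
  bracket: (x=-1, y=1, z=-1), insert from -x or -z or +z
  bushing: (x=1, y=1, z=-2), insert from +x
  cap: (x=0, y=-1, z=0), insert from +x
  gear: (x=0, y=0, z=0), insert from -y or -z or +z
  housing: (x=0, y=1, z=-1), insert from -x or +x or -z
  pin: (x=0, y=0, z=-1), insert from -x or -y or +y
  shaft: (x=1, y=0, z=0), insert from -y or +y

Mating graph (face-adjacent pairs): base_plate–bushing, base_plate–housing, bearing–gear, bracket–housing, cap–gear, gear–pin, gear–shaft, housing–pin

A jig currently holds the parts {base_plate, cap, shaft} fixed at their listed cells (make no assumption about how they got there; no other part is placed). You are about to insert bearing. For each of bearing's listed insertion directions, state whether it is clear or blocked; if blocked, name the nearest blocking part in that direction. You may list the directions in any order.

-y: ray from bearing(0, 0, 1) has no placed part ⇒ clear

-y: clear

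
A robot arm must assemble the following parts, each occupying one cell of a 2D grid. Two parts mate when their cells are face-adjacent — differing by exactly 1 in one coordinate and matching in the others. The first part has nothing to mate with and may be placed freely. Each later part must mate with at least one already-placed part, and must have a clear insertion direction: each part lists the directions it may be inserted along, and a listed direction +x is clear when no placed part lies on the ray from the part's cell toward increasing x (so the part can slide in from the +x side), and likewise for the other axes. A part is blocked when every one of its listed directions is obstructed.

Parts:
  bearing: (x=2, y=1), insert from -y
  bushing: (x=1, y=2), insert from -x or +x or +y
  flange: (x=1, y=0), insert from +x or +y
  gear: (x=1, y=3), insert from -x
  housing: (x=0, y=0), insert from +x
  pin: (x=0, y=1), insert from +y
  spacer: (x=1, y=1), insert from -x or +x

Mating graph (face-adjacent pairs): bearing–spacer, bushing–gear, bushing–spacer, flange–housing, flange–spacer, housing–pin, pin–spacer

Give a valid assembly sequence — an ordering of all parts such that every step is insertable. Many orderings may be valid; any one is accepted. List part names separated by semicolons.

housing; flange; pin; spacer; bearing; bushing; gear

1. housing@(0, 0) [+x clear] — {housing}
2. flange@(1, 0) [+x clear] — {flange, housing}
3. pin@(0, 1) [+y clear] — {flange, housing, pin}
4. spacer@(1, 1) [+x clear] — {flange, housing, pin, spacer}
5. bearing@(2, 1) [-y clear] — {bearing, flange, housing, pin, spacer}
6. bushing@(1, 2) [-x clear] — {bearing, bushing, flange, housing, pin, spacer}
7. gear@(1, 3) [-x clear] — {bearing, bushing, flange, gear, housing, pin, spacer}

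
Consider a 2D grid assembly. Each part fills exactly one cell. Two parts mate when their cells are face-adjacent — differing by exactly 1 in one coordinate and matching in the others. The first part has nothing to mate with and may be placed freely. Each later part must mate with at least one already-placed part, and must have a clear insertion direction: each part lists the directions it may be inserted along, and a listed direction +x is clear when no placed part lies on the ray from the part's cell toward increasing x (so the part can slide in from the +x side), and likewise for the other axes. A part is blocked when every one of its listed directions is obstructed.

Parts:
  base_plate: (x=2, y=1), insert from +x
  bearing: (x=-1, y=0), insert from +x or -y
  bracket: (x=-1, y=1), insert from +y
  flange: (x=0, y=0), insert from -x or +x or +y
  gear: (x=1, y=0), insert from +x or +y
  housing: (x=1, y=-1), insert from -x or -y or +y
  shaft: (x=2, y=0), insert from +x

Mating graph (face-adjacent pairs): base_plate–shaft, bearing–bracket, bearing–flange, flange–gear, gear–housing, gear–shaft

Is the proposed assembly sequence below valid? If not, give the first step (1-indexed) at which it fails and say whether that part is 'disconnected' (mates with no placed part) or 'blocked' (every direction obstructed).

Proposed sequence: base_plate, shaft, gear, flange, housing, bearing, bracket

1. base_plate@(2, 1) [+x clear] — {base_plate}
2. shaft@(2, 0) [+x clear] — {base_plate, shaft}
3. gear@(1, 0) [+y clear] — {base_plate, gear, shaft}
4. flange@(0, 0) [-x clear] — {base_plate, flange, gear, shaft}
5. housing@(1, -1) [-x clear] — {base_plate, flange, gear, housing, shaft}
6. bearing@(-1, 0) [-y clear] — {base_plate, bearing, flange, gear, housing, shaft}
7. bracket@(-1, 1) [+y clear] — {base_plate, bearing, bracket, flange, gear, housing, shaft}

Valid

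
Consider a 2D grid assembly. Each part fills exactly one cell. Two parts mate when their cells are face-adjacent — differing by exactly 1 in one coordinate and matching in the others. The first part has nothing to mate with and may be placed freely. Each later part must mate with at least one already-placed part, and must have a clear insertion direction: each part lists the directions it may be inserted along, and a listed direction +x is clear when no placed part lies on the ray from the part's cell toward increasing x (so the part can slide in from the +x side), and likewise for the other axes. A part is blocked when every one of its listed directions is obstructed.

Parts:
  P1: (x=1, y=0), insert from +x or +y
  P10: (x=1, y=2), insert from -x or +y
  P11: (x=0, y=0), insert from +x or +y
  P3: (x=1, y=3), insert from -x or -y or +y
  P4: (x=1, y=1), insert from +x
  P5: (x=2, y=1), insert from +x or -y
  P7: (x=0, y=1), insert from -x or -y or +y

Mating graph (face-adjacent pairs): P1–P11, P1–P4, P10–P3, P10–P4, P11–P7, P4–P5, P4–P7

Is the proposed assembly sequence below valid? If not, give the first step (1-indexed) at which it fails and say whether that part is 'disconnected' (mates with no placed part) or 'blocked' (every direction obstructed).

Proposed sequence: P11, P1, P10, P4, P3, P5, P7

1. P11@(0, 0) [+x clear] — {P11}
2. P1@(1, 0) [+x clear] — {P1, P11}
3. P10@(1, 2) — no placed neighbour ⇒ disconnected

Invalid at step 3 (disconnected)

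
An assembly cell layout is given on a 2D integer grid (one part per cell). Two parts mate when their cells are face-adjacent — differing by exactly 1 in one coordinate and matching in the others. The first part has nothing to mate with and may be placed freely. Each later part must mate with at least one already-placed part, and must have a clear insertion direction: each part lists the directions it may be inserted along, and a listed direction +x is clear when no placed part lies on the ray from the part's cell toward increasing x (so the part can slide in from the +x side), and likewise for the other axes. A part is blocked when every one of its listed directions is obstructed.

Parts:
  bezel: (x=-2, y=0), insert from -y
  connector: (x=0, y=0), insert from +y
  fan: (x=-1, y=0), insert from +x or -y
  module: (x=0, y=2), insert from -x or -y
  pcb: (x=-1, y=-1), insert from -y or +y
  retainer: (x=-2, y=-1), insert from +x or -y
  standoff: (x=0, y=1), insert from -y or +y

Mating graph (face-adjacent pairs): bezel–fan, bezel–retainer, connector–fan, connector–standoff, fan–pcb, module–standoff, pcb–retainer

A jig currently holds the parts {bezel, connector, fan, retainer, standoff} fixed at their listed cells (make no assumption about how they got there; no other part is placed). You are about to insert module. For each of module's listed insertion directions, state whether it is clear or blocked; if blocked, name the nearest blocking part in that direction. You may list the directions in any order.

-x: ray from module(0, 2) has no placed part ⇒ clear
-y: nearest on ray is standoff@(0, 1) ⇒ blocked

-x: clear; -y: blocked by standoff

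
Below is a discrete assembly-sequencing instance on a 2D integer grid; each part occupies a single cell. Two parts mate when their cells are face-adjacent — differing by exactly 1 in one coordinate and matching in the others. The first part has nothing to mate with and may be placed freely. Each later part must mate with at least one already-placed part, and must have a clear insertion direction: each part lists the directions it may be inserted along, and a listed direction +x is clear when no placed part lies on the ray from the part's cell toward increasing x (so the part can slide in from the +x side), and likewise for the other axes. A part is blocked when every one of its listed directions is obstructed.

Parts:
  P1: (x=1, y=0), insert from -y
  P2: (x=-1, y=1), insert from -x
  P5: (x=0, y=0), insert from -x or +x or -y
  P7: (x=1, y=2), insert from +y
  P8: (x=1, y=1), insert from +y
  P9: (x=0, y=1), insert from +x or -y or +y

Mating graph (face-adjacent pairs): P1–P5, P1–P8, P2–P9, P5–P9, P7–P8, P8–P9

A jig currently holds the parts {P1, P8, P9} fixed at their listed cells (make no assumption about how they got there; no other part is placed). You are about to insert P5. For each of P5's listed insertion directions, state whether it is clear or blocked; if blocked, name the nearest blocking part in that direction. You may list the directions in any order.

-x: ray from P5(0, 0) has no placed part ⇒ clear
+x: nearest on ray is P1@(1, 0) ⇒ blocked
-y: ray from P5(0, 0) has no placed part ⇒ clear

+x: blocked by P1; -x: clear; -y: clear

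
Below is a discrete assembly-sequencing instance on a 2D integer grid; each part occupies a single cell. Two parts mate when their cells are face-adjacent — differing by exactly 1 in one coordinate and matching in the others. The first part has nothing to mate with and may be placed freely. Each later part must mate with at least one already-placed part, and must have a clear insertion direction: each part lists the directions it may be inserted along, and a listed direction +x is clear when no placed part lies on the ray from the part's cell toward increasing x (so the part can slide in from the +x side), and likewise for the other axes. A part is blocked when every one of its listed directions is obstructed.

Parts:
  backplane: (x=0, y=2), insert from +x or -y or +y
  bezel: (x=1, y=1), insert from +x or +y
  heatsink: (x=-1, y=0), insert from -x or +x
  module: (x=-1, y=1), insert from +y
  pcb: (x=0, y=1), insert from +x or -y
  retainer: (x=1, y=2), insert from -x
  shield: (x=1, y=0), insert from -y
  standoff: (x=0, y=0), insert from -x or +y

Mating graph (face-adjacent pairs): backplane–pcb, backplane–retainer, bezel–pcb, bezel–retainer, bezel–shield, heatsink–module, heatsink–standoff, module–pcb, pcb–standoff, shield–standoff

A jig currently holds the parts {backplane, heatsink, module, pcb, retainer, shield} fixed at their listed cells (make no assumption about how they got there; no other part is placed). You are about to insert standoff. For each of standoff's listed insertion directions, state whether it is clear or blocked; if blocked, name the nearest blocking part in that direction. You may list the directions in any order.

-x: nearest on ray is heatsink@(-1, 0) ⇒ blocked
+y: nearest on ray is pcb@(0, 1) ⇒ blocked

+y: blocked by pcb; -x: blocked by heatsink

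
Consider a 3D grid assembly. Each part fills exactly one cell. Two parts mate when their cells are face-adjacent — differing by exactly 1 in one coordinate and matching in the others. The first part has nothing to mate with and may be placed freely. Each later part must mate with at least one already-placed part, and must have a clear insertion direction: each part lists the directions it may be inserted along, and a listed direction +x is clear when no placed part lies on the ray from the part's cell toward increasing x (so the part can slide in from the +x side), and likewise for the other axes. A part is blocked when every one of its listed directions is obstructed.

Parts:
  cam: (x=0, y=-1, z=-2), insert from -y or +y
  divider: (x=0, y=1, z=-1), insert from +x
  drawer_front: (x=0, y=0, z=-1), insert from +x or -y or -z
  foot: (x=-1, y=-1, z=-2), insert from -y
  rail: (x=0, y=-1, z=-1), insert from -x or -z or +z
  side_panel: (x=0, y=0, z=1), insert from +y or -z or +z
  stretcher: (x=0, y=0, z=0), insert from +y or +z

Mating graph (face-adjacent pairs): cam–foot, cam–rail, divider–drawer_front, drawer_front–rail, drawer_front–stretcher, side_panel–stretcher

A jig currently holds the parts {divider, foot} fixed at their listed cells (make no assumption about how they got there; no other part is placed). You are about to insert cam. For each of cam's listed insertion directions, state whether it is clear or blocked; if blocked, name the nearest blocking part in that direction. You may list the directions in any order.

-y: ray from cam(0, -1, -2) has no placed part ⇒ clear
+y: ray from cam(0, -1, -2) has no placed part ⇒ clear

+y: clear; -y: clear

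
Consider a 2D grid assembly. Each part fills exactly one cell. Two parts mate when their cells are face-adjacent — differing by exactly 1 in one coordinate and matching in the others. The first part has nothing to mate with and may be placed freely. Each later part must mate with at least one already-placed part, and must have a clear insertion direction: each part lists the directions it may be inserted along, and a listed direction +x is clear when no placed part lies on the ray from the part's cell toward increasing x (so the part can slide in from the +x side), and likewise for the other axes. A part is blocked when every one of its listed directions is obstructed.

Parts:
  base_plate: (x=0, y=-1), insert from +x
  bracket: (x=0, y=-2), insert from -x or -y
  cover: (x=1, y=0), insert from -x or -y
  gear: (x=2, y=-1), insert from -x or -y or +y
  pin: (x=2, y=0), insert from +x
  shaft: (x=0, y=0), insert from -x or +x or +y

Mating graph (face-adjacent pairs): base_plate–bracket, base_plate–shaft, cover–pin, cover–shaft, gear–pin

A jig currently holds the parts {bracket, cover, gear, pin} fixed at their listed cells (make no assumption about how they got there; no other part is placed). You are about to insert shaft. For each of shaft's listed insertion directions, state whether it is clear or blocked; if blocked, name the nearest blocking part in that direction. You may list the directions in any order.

+x: blocked by cover; +y: clear; -x: clear

-x: ray from shaft(0, 0) has no placed part ⇒ clear
+x: nearest on ray is cover@(1, 0) ⇒ blocked
+y: ray from shaft(0, 0) has no placed part ⇒ clear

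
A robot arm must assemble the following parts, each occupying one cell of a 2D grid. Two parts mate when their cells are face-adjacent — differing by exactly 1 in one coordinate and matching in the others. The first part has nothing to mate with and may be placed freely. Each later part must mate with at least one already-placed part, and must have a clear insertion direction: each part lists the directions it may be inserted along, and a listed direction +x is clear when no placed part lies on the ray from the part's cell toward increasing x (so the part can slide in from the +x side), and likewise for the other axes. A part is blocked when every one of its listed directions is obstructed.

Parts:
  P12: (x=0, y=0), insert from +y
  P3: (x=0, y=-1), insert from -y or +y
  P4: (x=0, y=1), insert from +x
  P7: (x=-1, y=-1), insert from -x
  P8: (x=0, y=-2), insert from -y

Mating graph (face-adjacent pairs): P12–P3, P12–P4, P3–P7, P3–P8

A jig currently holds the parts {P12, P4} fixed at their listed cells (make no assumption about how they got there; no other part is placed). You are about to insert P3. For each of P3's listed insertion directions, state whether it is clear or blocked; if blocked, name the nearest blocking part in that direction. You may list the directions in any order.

-y: ray from P3(0, -1) has no placed part ⇒ clear
+y: nearest on ray is P12@(0, 0) ⇒ blocked

+y: blocked by P12; -y: clear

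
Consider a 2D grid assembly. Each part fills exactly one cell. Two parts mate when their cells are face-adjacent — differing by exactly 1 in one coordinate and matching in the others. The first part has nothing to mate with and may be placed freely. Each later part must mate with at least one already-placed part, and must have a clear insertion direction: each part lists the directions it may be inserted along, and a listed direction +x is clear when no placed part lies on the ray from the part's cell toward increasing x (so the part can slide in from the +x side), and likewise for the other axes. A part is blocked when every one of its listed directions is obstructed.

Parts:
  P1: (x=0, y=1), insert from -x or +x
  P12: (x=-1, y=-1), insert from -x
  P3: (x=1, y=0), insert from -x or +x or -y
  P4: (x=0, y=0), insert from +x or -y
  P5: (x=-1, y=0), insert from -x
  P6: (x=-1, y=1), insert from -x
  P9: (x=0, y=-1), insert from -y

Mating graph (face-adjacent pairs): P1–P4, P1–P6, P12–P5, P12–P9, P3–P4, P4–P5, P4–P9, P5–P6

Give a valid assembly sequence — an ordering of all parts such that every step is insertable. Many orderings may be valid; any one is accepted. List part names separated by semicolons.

1. P12@(-1, -1) [-x clear] — {P12}
2. P9@(0, -1) [-y clear] — {P12, P9}
3. P5@(-1, 0) [-x clear] — {P12, P5, P9}
4. P4@(0, 0) [+x clear] — {P12, P4, P5, P9}
5. P1@(0, 1) [-x clear] — {P1, P12, P4, P5, P9}
6. P3@(1, 0) [+x clear] — {P1, P12, P3, P4, P5, P9}
7. P6@(-1, 1) [-x clear] — {P1, P12, P3, P4, P5, P6, P9}

P12; P9; P5; P4; P1; P3; P6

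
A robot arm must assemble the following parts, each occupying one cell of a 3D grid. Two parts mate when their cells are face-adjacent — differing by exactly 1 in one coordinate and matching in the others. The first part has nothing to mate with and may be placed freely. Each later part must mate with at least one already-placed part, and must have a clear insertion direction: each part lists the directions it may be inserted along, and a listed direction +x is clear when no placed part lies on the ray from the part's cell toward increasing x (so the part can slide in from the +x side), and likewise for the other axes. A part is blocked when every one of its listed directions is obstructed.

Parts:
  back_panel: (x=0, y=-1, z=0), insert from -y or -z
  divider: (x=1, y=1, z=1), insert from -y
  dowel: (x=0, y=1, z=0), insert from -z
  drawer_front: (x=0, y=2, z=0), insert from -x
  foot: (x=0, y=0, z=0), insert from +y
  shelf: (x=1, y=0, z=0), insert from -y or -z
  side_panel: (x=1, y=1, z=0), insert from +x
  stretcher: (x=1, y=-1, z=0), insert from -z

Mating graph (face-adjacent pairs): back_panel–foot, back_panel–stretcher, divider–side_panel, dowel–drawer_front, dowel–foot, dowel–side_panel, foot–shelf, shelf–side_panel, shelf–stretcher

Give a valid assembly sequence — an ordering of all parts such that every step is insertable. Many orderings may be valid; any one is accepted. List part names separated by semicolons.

1. foot@(0, 0, 0) [+y clear] — {foot}
2. dowel@(0, 1, 0) [-z clear] — {dowel, foot}
3. drawer_front@(0, 2, 0) [-x clear] — {dowel, drawer_front, foot}
4. side_panel@(1, 1, 0) [+x clear] — {dowel, drawer_front, foot, side_panel}
5. shelf@(1, 0, 0) [-y clear] — {dowel, drawer_front, foot, shelf, side_panel}
6. stretcher@(1, -1, 0) [-z clear] — {dowel, drawer_front, foot, shelf, side_panel, stretcher}
7. divider@(1, 1, 1) [-y clear] — {divider, dowel, drawer_front, foot, shelf, side_panel, stretcher}
8. back_panel@(0, -1, 0) [-y clear] — {back_panel, divider, dowel, drawer_front, foot, shelf, side_panel, stretcher}

foot; dowel; drawer_front; side_panel; shelf; stretcher; divider; back_panel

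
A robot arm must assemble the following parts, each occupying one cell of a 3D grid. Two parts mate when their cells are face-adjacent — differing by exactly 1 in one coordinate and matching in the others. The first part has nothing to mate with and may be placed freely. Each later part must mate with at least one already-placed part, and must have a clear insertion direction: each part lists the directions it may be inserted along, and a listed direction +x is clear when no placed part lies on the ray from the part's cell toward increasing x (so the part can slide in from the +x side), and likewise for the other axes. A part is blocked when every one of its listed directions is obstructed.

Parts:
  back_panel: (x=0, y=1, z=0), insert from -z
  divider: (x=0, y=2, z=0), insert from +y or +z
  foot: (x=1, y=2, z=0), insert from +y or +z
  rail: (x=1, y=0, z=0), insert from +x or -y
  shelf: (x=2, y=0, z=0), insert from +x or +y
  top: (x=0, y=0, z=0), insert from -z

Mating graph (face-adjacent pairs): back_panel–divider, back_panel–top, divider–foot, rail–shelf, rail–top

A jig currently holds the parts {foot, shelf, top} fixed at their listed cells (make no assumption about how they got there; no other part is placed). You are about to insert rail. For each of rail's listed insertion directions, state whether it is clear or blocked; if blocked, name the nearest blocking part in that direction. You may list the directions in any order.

+x: blocked by shelf; -y: clear

+x: nearest on ray is shelf@(2, 0, 0) ⇒ blocked
-y: ray from rail(1, 0, 0) has no placed part ⇒ clear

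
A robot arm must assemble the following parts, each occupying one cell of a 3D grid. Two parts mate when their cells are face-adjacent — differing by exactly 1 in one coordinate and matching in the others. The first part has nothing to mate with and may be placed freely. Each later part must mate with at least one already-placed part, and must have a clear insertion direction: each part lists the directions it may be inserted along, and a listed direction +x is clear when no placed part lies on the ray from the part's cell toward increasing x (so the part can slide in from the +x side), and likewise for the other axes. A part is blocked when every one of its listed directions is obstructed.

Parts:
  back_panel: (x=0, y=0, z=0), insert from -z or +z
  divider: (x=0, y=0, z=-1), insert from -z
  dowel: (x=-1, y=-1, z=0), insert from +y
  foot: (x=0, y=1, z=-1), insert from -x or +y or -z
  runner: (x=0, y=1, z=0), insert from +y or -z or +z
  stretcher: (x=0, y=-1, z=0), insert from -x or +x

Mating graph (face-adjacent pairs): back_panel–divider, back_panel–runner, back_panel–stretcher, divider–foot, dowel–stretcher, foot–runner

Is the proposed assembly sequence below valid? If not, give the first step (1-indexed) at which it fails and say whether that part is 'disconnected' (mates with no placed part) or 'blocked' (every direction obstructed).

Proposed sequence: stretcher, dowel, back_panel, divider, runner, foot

Valid

1. stretcher@(0, -1, 0) [-x clear] — {stretcher}
2. dowel@(-1, -1, 0) [+y clear] — {dowel, stretcher}
3. back_panel@(0, 0, 0) [-z clear] — {back_panel, dowel, stretcher}
4. divider@(0, 0, -1) [-z clear] — {back_panel, divider, dowel, stretcher}
5. runner@(0, 1, 0) [+y clear] — {back_panel, divider, dowel, runner, stretcher}
6. foot@(0, 1, -1) [-x clear] — {back_panel, divider, dowel, foot, runner, stretcher}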